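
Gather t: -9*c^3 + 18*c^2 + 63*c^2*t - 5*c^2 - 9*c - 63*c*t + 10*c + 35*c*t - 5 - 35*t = -9*c^3 + 13*c^2 + c + t*(63*c^2 - 28*c - 35) - 5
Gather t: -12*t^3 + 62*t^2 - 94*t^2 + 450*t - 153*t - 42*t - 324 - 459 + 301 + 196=-12*t^3 - 32*t^2 + 255*t - 286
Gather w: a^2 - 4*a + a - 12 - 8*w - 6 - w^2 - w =a^2 - 3*a - w^2 - 9*w - 18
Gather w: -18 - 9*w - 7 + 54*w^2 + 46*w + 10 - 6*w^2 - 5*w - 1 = 48*w^2 + 32*w - 16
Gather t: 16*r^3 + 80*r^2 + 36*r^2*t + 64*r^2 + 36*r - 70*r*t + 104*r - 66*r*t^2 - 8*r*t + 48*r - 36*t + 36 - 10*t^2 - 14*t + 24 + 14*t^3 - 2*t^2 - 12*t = 16*r^3 + 144*r^2 + 188*r + 14*t^3 + t^2*(-66*r - 12) + t*(36*r^2 - 78*r - 62) + 60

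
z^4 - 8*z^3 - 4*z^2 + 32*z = z*(z - 8)*(z - 2)*(z + 2)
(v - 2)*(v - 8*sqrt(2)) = v^2 - 8*sqrt(2)*v - 2*v + 16*sqrt(2)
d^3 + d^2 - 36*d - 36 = (d - 6)*(d + 1)*(d + 6)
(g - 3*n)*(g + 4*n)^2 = g^3 + 5*g^2*n - 8*g*n^2 - 48*n^3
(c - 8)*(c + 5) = c^2 - 3*c - 40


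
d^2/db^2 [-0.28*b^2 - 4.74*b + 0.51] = -0.560000000000000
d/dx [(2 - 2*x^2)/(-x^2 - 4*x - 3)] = 8/(x^2 + 6*x + 9)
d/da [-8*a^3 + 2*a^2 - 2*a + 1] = -24*a^2 + 4*a - 2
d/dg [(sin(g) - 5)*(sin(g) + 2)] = (2*sin(g) - 3)*cos(g)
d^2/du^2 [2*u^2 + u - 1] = 4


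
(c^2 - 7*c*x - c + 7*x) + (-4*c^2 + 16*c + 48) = -3*c^2 - 7*c*x + 15*c + 7*x + 48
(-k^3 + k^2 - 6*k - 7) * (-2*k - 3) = 2*k^4 + k^3 + 9*k^2 + 32*k + 21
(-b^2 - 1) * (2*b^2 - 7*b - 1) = -2*b^4 + 7*b^3 - b^2 + 7*b + 1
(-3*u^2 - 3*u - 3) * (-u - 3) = 3*u^3 + 12*u^2 + 12*u + 9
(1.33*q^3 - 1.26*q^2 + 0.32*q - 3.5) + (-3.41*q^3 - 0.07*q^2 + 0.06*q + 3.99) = -2.08*q^3 - 1.33*q^2 + 0.38*q + 0.49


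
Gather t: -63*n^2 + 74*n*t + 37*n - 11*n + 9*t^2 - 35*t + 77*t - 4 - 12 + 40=-63*n^2 + 26*n + 9*t^2 + t*(74*n + 42) + 24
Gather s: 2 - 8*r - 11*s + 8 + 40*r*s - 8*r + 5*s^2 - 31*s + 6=-16*r + 5*s^2 + s*(40*r - 42) + 16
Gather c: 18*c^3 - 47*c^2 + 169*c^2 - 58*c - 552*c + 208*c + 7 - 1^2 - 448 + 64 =18*c^3 + 122*c^2 - 402*c - 378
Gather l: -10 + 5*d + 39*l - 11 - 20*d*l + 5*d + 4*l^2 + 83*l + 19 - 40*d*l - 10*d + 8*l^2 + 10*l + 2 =12*l^2 + l*(132 - 60*d)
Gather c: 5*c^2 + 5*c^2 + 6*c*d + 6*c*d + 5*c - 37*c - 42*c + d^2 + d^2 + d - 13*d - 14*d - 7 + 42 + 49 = 10*c^2 + c*(12*d - 74) + 2*d^2 - 26*d + 84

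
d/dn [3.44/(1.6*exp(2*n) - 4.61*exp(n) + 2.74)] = (15.8584 - 11.008*exp(n))*exp(n)/(1.6*exp(2*n) - 4.61*exp(n) + 2.74)^2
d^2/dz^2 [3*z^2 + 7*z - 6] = 6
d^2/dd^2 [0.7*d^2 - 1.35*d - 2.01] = 1.40000000000000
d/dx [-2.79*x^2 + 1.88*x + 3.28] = 1.88 - 5.58*x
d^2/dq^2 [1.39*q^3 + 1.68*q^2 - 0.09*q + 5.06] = 8.34*q + 3.36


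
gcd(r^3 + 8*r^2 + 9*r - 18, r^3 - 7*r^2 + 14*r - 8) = r - 1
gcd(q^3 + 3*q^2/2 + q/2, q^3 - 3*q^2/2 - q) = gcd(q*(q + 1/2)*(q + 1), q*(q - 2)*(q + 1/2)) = q^2 + q/2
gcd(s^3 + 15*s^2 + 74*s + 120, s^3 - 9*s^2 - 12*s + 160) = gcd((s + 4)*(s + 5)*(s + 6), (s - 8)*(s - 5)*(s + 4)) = s + 4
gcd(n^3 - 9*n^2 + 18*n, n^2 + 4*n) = n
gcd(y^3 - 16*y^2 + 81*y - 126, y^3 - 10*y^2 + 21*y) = y^2 - 10*y + 21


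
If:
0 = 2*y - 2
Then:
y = 1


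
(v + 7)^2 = v^2 + 14*v + 49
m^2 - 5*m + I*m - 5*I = (m - 5)*(m + I)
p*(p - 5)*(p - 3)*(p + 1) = p^4 - 7*p^3 + 7*p^2 + 15*p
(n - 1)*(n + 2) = n^2 + n - 2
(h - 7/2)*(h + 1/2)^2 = h^3 - 5*h^2/2 - 13*h/4 - 7/8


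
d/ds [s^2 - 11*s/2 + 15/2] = 2*s - 11/2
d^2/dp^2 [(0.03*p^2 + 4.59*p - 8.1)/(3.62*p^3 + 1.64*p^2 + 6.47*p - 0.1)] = (0.786263999999999*p^6 + 360.895176*p^5 - 1114.46406*p^4 - 960.211812*p^3 - 1249.02612*p^2 - 528.76152*p - 674.86332)/(47.437928*p^9 + 64.473648*p^8 + 283.56546*p^7 + 230.9462*p^6 + 503.25243*p^5 + 191.095908*p^4 + 264.582143*p^3 - 12.50907*p^2 + 0.1941*p - 0.001)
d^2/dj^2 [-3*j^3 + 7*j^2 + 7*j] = 14 - 18*j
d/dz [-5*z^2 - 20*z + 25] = -10*z - 20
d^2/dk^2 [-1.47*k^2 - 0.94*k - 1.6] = -2.94000000000000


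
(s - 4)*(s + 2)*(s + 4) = s^3 + 2*s^2 - 16*s - 32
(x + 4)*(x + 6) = x^2 + 10*x + 24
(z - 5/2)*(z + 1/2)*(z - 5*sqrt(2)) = z^3 - 5*sqrt(2)*z^2 - 2*z^2 - 5*z/4 + 10*sqrt(2)*z + 25*sqrt(2)/4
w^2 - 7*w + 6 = (w - 6)*(w - 1)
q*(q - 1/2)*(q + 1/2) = q^3 - q/4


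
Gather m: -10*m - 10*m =-20*m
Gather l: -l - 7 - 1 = -l - 8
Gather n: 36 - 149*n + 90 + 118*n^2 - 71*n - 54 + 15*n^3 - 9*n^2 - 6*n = 15*n^3 + 109*n^2 - 226*n + 72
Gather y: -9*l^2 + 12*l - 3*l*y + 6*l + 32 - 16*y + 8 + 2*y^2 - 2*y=-9*l^2 + 18*l + 2*y^2 + y*(-3*l - 18) + 40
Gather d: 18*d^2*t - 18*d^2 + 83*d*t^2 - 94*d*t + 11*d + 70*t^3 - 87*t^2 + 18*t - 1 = d^2*(18*t - 18) + d*(83*t^2 - 94*t + 11) + 70*t^3 - 87*t^2 + 18*t - 1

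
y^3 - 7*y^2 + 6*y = y*(y - 6)*(y - 1)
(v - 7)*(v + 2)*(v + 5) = v^3 - 39*v - 70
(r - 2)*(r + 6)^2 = r^3 + 10*r^2 + 12*r - 72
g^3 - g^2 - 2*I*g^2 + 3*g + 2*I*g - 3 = (g - 1)*(g - 3*I)*(g + I)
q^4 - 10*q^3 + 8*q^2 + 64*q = q*(q - 8)*(q - 4)*(q + 2)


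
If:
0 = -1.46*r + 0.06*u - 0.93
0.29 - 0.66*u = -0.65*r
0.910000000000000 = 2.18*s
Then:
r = -0.65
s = 0.42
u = -0.20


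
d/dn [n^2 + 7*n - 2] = 2*n + 7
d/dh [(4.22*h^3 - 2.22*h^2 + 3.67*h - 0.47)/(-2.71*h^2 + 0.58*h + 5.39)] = (-11.4362*h^4 + 4.8952*h^3 + 76.8955*h^2 - 26.479*h + 20.0539)/(7.3441*h^4 - 3.1436*h^3 - 28.8774*h^2 + 6.2524*h + 29.0521)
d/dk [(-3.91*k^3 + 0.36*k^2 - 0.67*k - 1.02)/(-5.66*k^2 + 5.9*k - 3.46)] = (22.1306*k^4 - 46.138*k^3 + 38.9176*k^2 - 14.0376*k + 8.3362)/(32.0356*k^4 - 66.788*k^3 + 73.9772*k^2 - 40.828*k + 11.9716)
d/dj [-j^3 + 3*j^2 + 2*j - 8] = -3*j^2 + 6*j + 2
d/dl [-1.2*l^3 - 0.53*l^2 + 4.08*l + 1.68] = -3.6*l^2 - 1.06*l + 4.08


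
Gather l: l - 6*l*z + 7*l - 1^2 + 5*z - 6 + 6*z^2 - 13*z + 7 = l*(8 - 6*z) + 6*z^2 - 8*z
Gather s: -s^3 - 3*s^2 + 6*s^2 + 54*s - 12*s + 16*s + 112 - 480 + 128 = -s^3 + 3*s^2 + 58*s - 240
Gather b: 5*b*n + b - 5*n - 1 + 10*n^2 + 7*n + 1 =b*(5*n + 1) + 10*n^2 + 2*n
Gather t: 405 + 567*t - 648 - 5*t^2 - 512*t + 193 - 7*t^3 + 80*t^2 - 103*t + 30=-7*t^3 + 75*t^2 - 48*t - 20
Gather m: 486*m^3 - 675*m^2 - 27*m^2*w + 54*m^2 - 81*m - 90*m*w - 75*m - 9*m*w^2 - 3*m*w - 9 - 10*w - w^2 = 486*m^3 + m^2*(-27*w - 621) + m*(-9*w^2 - 93*w - 156) - w^2 - 10*w - 9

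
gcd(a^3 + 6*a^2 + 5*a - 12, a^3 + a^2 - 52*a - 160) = a + 4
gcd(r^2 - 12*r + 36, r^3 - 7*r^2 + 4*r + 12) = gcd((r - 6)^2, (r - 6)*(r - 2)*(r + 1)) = r - 6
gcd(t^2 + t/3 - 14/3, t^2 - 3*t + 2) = t - 2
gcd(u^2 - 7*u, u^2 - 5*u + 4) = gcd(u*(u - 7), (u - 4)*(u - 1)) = 1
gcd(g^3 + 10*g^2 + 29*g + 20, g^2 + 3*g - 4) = g + 4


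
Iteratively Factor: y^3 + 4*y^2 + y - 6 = (y + 2)*(y^2 + 2*y - 3) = (y - 1)*(y + 2)*(y + 3)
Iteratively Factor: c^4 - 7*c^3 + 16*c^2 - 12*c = (c - 3)*(c^3 - 4*c^2 + 4*c) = c*(c - 3)*(c^2 - 4*c + 4) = c*(c - 3)*(c - 2)*(c - 2)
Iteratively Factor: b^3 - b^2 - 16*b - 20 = (b + 2)*(b^2 - 3*b - 10) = (b + 2)^2*(b - 5)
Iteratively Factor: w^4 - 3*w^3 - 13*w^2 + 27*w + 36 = (w - 4)*(w^3 + w^2 - 9*w - 9) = (w - 4)*(w + 1)*(w^2 - 9) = (w - 4)*(w + 1)*(w + 3)*(w - 3)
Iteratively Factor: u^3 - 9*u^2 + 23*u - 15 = (u - 3)*(u^2 - 6*u + 5) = (u - 3)*(u - 1)*(u - 5)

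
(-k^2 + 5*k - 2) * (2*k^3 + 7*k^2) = -2*k^5 + 3*k^4 + 31*k^3 - 14*k^2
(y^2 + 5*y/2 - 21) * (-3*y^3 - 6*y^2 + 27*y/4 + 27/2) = -3*y^5 - 27*y^4/2 + 219*y^3/4 + 1251*y^2/8 - 108*y - 567/2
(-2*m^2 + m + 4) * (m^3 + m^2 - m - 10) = -2*m^5 - m^4 + 7*m^3 + 23*m^2 - 14*m - 40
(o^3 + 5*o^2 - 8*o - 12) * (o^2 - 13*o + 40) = o^5 - 8*o^4 - 33*o^3 + 292*o^2 - 164*o - 480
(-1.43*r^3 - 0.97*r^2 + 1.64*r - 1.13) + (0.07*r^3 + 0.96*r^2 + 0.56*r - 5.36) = -1.36*r^3 - 0.01*r^2 + 2.2*r - 6.49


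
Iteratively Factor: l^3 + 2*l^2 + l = (l + 1)*(l^2 + l) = l*(l + 1)*(l + 1)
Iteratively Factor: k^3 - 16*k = (k)*(k^2 - 16) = k*(k + 4)*(k - 4)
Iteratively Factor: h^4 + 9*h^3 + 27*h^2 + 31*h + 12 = (h + 1)*(h^3 + 8*h^2 + 19*h + 12) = (h + 1)*(h + 4)*(h^2 + 4*h + 3) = (h + 1)^2*(h + 4)*(h + 3)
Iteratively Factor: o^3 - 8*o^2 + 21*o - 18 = (o - 3)*(o^2 - 5*o + 6) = (o - 3)*(o - 2)*(o - 3)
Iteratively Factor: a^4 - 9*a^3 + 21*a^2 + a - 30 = (a + 1)*(a^3 - 10*a^2 + 31*a - 30) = (a - 3)*(a + 1)*(a^2 - 7*a + 10) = (a - 3)*(a - 2)*(a + 1)*(a - 5)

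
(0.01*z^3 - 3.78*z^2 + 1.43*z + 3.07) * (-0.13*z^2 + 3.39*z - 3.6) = -0.0013*z^5 + 0.5253*z^4 - 13.0361*z^3 + 18.0566*z^2 + 5.2593*z - 11.052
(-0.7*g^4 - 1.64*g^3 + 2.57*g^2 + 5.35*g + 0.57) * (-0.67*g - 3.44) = 0.469*g^5 + 3.5068*g^4 + 3.9197*g^3 - 12.4253*g^2 - 18.7859*g - 1.9608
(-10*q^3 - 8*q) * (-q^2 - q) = 10*q^5 + 10*q^4 + 8*q^3 + 8*q^2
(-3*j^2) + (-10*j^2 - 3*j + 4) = -13*j^2 - 3*j + 4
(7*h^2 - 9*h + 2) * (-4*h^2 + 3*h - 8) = -28*h^4 + 57*h^3 - 91*h^2 + 78*h - 16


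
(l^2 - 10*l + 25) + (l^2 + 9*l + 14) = 2*l^2 - l + 39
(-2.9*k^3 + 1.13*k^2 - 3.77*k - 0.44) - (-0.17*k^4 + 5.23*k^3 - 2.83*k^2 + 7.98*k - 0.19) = 0.17*k^4 - 8.13*k^3 + 3.96*k^2 - 11.75*k - 0.25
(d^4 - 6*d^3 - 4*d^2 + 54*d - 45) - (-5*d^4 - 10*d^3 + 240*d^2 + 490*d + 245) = 6*d^4 + 4*d^3 - 244*d^2 - 436*d - 290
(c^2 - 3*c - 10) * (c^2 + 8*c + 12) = c^4 + 5*c^3 - 22*c^2 - 116*c - 120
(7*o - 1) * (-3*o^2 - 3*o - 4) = -21*o^3 - 18*o^2 - 25*o + 4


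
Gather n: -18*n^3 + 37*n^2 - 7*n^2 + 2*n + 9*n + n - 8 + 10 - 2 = -18*n^3 + 30*n^2 + 12*n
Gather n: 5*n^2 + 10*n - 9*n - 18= 5*n^2 + n - 18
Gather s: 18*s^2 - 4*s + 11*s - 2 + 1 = 18*s^2 + 7*s - 1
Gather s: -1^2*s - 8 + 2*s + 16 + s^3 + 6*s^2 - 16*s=s^3 + 6*s^2 - 15*s + 8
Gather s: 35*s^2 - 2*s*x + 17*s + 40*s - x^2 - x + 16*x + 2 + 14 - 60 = 35*s^2 + s*(57 - 2*x) - x^2 + 15*x - 44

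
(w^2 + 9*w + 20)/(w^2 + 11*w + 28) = (w + 5)/(w + 7)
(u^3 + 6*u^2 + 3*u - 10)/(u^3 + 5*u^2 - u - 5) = (u + 2)/(u + 1)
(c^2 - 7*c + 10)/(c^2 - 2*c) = (c - 5)/c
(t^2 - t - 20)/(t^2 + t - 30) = (t + 4)/(t + 6)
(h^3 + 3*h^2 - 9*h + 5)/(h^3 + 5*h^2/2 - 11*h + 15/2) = 2*(h - 1)/(2*h - 3)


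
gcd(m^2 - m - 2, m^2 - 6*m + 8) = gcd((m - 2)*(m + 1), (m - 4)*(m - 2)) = m - 2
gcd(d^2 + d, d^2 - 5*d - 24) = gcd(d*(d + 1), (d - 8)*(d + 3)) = 1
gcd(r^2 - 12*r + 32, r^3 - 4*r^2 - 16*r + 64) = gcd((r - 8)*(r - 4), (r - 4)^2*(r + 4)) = r - 4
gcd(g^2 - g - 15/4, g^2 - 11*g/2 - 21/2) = g + 3/2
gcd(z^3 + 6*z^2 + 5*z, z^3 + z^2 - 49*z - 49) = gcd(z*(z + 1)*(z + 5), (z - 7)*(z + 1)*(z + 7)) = z + 1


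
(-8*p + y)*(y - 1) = -8*p*y + 8*p + y^2 - y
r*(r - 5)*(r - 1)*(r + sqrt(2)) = r^4 - 6*r^3 + sqrt(2)*r^3 - 6*sqrt(2)*r^2 + 5*r^2 + 5*sqrt(2)*r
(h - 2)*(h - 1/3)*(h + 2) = h^3 - h^2/3 - 4*h + 4/3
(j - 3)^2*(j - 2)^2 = j^4 - 10*j^3 + 37*j^2 - 60*j + 36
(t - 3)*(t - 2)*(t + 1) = t^3 - 4*t^2 + t + 6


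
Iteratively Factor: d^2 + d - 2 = (d - 1)*(d + 2)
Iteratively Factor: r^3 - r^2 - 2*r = (r + 1)*(r^2 - 2*r) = (r - 2)*(r + 1)*(r)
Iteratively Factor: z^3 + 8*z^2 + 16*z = (z)*(z^2 + 8*z + 16) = z*(z + 4)*(z + 4)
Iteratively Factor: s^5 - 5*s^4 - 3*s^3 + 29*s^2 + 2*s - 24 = (s - 4)*(s^4 - s^3 - 7*s^2 + s + 6) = (s - 4)*(s + 1)*(s^3 - 2*s^2 - 5*s + 6) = (s - 4)*(s - 3)*(s + 1)*(s^2 + s - 2) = (s - 4)*(s - 3)*(s - 1)*(s + 1)*(s + 2)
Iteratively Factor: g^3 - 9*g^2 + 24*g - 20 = (g - 5)*(g^2 - 4*g + 4) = (g - 5)*(g - 2)*(g - 2)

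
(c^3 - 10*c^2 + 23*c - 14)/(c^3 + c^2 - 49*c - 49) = (c^2 - 3*c + 2)/(c^2 + 8*c + 7)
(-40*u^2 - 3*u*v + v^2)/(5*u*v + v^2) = (-8*u + v)/v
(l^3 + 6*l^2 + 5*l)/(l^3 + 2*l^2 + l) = (l + 5)/(l + 1)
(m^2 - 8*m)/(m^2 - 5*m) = (m - 8)/(m - 5)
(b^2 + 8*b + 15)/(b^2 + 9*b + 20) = (b + 3)/(b + 4)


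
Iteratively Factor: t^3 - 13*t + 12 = (t - 3)*(t^2 + 3*t - 4) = (t - 3)*(t + 4)*(t - 1)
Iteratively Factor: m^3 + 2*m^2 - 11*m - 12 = (m + 1)*(m^2 + m - 12) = (m - 3)*(m + 1)*(m + 4)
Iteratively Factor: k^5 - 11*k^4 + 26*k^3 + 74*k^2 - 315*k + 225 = (k - 5)*(k^4 - 6*k^3 - 4*k^2 + 54*k - 45) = (k - 5)*(k + 3)*(k^3 - 9*k^2 + 23*k - 15) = (k - 5)*(k - 3)*(k + 3)*(k^2 - 6*k + 5) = (k - 5)^2*(k - 3)*(k + 3)*(k - 1)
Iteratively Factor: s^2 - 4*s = (s)*(s - 4)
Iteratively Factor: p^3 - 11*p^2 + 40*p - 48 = (p - 3)*(p^2 - 8*p + 16) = (p - 4)*(p - 3)*(p - 4)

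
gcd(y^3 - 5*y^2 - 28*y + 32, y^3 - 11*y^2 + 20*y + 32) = y - 8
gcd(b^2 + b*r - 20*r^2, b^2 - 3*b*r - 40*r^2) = b + 5*r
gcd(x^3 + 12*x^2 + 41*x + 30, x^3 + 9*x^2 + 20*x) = x + 5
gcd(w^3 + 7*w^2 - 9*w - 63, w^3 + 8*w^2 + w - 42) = w^2 + 10*w + 21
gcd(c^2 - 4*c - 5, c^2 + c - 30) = c - 5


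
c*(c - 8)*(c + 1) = c^3 - 7*c^2 - 8*c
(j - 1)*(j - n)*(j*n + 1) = j^3*n - j^2*n^2 - j^2*n + j^2 + j*n^2 - j*n - j + n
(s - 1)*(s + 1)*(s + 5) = s^3 + 5*s^2 - s - 5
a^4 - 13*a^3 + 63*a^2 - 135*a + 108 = (a - 4)*(a - 3)^3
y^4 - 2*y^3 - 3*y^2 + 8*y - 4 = (y - 2)*(y - 1)^2*(y + 2)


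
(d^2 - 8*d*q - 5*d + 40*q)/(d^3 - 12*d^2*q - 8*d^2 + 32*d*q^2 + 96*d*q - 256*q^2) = (5 - d)/(-d^2 + 4*d*q + 8*d - 32*q)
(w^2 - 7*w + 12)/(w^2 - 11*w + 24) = (w - 4)/(w - 8)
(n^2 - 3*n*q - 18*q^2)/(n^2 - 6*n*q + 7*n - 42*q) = (n + 3*q)/(n + 7)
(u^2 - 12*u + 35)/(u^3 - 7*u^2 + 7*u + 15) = (u - 7)/(u^2 - 2*u - 3)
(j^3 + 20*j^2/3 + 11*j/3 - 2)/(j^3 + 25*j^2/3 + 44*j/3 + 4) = (3*j^2 + 2*j - 1)/(3*j^2 + 7*j + 2)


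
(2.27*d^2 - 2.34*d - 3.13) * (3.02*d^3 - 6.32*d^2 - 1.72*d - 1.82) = 6.8554*d^5 - 21.4132*d^4 + 1.4318*d^3 + 19.675*d^2 + 9.6424*d + 5.6966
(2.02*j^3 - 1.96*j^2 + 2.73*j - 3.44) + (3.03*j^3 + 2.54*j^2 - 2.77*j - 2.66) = 5.05*j^3 + 0.58*j^2 - 0.04*j - 6.1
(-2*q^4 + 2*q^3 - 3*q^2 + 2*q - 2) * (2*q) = -4*q^5 + 4*q^4 - 6*q^3 + 4*q^2 - 4*q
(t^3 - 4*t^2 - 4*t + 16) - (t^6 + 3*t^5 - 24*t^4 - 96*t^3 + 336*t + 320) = -t^6 - 3*t^5 + 24*t^4 + 97*t^3 - 4*t^2 - 340*t - 304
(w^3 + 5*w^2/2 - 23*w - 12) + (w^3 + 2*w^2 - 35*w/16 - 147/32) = 2*w^3 + 9*w^2/2 - 403*w/16 - 531/32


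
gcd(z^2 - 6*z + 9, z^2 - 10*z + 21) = z - 3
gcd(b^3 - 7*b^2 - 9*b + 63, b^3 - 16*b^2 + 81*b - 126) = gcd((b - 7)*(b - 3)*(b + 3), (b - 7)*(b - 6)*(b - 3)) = b^2 - 10*b + 21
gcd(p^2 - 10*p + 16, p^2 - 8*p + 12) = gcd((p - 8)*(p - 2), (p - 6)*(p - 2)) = p - 2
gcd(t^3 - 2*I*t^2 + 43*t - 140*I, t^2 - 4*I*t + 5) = t - 5*I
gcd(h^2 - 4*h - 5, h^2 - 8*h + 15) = h - 5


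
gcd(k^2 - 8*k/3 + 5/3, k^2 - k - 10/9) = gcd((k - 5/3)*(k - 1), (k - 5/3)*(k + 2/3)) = k - 5/3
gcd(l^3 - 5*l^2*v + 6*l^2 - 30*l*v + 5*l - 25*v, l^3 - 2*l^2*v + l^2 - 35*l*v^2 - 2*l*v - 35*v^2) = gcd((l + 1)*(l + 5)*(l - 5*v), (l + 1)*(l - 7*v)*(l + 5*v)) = l + 1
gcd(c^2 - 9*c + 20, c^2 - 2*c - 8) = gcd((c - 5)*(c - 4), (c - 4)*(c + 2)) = c - 4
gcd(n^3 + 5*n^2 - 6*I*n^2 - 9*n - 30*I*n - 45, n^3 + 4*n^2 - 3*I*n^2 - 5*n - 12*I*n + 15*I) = n^2 + n*(5 - 3*I) - 15*I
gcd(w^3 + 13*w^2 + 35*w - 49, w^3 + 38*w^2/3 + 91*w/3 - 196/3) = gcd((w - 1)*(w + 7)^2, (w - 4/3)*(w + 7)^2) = w^2 + 14*w + 49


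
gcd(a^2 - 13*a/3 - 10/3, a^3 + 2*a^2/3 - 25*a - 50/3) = a^2 - 13*a/3 - 10/3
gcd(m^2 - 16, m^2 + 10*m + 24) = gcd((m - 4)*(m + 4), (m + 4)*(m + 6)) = m + 4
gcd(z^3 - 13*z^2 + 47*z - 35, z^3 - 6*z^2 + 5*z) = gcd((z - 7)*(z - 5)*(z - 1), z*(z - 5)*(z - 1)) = z^2 - 6*z + 5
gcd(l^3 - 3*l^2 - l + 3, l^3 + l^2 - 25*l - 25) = l + 1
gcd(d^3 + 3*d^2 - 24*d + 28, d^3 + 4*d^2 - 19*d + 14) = d^2 + 5*d - 14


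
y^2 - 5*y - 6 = (y - 6)*(y + 1)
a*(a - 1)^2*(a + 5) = a^4 + 3*a^3 - 9*a^2 + 5*a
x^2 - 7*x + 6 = (x - 6)*(x - 1)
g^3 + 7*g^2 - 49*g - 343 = (g - 7)*(g + 7)^2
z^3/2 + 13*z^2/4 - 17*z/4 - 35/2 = (z/2 + 1)*(z - 5/2)*(z + 7)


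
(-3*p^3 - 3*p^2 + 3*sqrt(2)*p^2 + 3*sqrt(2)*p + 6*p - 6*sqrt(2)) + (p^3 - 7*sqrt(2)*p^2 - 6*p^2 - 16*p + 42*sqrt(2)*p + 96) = -2*p^3 - 9*p^2 - 4*sqrt(2)*p^2 - 10*p + 45*sqrt(2)*p - 6*sqrt(2) + 96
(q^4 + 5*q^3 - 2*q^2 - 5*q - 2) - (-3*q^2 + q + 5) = q^4 + 5*q^3 + q^2 - 6*q - 7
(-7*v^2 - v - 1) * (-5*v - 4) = 35*v^3 + 33*v^2 + 9*v + 4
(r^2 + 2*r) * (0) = 0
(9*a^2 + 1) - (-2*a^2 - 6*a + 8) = 11*a^2 + 6*a - 7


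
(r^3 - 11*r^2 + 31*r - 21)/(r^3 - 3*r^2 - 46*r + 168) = (r^3 - 11*r^2 + 31*r - 21)/(r^3 - 3*r^2 - 46*r + 168)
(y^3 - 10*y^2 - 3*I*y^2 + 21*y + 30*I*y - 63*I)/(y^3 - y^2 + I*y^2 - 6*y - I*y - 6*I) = (y^2 - y*(7 + 3*I) + 21*I)/(y^2 + y*(2 + I) + 2*I)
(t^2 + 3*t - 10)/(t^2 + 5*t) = (t - 2)/t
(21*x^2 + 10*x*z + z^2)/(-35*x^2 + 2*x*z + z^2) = (-3*x - z)/(5*x - z)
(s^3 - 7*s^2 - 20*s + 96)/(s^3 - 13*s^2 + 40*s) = (s^2 + s - 12)/(s*(s - 5))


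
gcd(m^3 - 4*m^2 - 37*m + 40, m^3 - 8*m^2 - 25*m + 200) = m^2 - 3*m - 40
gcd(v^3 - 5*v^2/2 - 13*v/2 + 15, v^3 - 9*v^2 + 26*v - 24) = v^2 - 5*v + 6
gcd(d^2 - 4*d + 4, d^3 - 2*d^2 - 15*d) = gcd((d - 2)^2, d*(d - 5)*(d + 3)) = 1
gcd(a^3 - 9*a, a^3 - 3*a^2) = a^2 - 3*a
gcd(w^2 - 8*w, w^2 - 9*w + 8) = w - 8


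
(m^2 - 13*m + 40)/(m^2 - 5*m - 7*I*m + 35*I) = (m - 8)/(m - 7*I)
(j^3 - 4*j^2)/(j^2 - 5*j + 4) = j^2/(j - 1)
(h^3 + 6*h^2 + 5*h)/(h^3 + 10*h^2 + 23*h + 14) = h*(h + 5)/(h^2 + 9*h + 14)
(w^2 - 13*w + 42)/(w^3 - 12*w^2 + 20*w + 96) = (w - 7)/(w^2 - 6*w - 16)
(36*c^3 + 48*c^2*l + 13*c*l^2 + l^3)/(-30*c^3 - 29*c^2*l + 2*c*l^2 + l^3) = (-6*c - l)/(5*c - l)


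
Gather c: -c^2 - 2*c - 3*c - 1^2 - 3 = -c^2 - 5*c - 4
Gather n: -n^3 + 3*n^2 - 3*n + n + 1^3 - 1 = -n^3 + 3*n^2 - 2*n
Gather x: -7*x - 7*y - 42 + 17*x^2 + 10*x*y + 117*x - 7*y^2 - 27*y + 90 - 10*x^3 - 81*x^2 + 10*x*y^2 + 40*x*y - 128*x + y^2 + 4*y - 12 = -10*x^3 - 64*x^2 + x*(10*y^2 + 50*y - 18) - 6*y^2 - 30*y + 36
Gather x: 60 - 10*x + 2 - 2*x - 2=60 - 12*x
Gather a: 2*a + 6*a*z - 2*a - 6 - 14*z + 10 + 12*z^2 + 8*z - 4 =6*a*z + 12*z^2 - 6*z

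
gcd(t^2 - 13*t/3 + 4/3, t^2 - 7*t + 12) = t - 4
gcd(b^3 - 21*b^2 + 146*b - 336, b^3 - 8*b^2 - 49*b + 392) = b^2 - 15*b + 56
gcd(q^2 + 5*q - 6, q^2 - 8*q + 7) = q - 1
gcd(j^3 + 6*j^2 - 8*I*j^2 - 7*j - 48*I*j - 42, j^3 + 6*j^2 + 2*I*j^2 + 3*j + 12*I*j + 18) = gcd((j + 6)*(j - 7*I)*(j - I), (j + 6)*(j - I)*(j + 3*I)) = j^2 + j*(6 - I) - 6*I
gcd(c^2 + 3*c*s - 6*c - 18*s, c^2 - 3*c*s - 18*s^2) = c + 3*s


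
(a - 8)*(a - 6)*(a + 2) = a^3 - 12*a^2 + 20*a + 96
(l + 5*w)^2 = l^2 + 10*l*w + 25*w^2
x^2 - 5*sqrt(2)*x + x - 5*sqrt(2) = (x + 1)*(x - 5*sqrt(2))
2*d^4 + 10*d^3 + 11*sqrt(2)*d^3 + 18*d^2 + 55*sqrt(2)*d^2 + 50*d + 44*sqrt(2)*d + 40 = (d + 4)*(d + 5*sqrt(2))*(sqrt(2)*d + 1)*(sqrt(2)*d + sqrt(2))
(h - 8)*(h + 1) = h^2 - 7*h - 8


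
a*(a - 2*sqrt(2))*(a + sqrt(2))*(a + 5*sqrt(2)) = a^4 + 4*sqrt(2)*a^3 - 14*a^2 - 20*sqrt(2)*a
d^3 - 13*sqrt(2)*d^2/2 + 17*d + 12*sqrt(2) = (d - 4*sqrt(2))*(d - 3*sqrt(2))*(d + sqrt(2)/2)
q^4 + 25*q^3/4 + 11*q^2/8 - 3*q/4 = q*(q - 1/4)*(q + 1/2)*(q + 6)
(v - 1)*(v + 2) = v^2 + v - 2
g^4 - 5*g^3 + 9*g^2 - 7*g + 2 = (g - 2)*(g - 1)^3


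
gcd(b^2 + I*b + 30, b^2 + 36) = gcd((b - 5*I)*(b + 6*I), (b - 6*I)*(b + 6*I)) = b + 6*I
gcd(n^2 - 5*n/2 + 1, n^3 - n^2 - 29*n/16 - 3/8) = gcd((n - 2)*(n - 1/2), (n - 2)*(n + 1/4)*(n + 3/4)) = n - 2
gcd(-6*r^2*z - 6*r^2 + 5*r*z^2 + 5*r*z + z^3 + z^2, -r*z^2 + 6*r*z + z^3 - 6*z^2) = -r + z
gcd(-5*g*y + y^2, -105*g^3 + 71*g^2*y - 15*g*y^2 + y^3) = -5*g + y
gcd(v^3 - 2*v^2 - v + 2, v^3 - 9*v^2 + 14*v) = v - 2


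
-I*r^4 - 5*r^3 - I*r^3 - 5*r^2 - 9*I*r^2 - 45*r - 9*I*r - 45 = (r - 5*I)*(r - 3*I)*(r + 3*I)*(-I*r - I)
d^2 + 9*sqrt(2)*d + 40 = (d + 4*sqrt(2))*(d + 5*sqrt(2))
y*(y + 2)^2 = y^3 + 4*y^2 + 4*y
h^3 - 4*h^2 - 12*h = h*(h - 6)*(h + 2)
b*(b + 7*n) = b^2 + 7*b*n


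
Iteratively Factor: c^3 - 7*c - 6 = (c + 1)*(c^2 - c - 6) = (c - 3)*(c + 1)*(c + 2)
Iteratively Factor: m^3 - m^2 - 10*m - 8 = (m - 4)*(m^2 + 3*m + 2) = (m - 4)*(m + 1)*(m + 2)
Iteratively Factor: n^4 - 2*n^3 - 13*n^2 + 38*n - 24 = (n - 3)*(n^3 + n^2 - 10*n + 8) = (n - 3)*(n - 2)*(n^2 + 3*n - 4) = (n - 3)*(n - 2)*(n + 4)*(n - 1)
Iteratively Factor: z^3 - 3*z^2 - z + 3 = (z + 1)*(z^2 - 4*z + 3) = (z - 3)*(z + 1)*(z - 1)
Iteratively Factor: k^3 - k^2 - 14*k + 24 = (k - 3)*(k^2 + 2*k - 8) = (k - 3)*(k + 4)*(k - 2)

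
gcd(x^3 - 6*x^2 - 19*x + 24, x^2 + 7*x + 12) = x + 3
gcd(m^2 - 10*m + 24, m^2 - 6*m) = m - 6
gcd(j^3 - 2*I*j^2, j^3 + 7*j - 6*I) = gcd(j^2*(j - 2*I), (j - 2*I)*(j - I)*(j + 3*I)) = j - 2*I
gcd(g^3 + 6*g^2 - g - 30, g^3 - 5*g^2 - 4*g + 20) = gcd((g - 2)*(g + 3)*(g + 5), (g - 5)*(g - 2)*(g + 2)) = g - 2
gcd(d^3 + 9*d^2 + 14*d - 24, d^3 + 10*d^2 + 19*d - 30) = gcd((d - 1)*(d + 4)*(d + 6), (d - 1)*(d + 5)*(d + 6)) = d^2 + 5*d - 6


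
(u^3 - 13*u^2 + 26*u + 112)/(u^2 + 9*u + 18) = (u^3 - 13*u^2 + 26*u + 112)/(u^2 + 9*u + 18)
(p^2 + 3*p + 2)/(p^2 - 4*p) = (p^2 + 3*p + 2)/(p*(p - 4))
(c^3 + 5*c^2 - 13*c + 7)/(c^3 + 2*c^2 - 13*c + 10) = (c^2 + 6*c - 7)/(c^2 + 3*c - 10)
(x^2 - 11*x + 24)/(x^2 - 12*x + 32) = (x - 3)/(x - 4)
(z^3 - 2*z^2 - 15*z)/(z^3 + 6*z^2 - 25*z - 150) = z*(z + 3)/(z^2 + 11*z + 30)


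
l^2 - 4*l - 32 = (l - 8)*(l + 4)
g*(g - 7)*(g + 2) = g^3 - 5*g^2 - 14*g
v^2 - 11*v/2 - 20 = (v - 8)*(v + 5/2)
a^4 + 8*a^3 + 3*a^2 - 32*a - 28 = (a - 2)*(a + 1)*(a + 2)*(a + 7)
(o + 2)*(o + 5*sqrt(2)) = o^2 + 2*o + 5*sqrt(2)*o + 10*sqrt(2)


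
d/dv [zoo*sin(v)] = zoo*cos(v)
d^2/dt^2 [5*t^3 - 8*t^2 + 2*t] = 30*t - 16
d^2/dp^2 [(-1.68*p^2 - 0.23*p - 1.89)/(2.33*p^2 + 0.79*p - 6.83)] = (3.68745800000001*p^3 - 221.975838*p^2 - 42.83472*p - 221.735966)/(12.649337*p^6 + 12.866493*p^5 - 106.875702*p^4 - 74.938847*p^3 + 313.288002*p^2 + 110.557893*p - 318.611987)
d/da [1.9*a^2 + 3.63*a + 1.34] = 3.8*a + 3.63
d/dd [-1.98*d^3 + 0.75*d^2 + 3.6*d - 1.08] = -5.94*d^2 + 1.5*d + 3.6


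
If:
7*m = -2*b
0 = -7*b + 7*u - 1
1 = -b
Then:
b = -1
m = 2/7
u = -6/7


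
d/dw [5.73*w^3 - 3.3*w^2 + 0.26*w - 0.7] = 17.19*w^2 - 6.6*w + 0.26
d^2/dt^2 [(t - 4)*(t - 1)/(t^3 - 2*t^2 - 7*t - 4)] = 2*(t - 5)/(t^4 + 4*t^3 + 6*t^2 + 4*t + 1)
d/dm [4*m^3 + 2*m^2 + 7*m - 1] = 12*m^2 + 4*m + 7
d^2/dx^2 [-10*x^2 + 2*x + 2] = -20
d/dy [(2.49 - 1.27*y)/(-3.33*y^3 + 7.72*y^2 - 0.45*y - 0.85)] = (-8.4582*y^3 + 34.6795*y^2 - 38.4456*y + 2.2)/(11.0889*y^6 - 51.4152*y^5 + 62.5954*y^4 - 1.287*y^3 - 12.9215*y^2 + 0.765*y + 0.7225)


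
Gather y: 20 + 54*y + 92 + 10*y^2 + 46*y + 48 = 10*y^2 + 100*y + 160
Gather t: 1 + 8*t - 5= 8*t - 4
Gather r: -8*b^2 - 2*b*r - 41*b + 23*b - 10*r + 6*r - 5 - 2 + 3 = -8*b^2 - 18*b + r*(-2*b - 4) - 4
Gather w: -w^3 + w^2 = -w^3 + w^2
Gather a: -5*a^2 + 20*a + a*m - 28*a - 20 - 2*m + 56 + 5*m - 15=-5*a^2 + a*(m - 8) + 3*m + 21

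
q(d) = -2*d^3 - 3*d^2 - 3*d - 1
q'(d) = -6*d^2 - 6*d - 3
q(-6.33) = 405.06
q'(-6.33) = -205.43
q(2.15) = -41.19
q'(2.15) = -43.64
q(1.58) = -21.12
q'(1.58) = -27.46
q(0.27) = -2.07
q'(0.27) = -5.06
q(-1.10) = 1.33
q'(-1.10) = -3.66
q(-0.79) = 0.48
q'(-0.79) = -2.00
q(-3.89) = 83.00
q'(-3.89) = -70.45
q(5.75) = -497.66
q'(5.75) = -235.88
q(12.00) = -3925.00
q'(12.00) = -939.00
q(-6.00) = 341.00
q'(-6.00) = -183.00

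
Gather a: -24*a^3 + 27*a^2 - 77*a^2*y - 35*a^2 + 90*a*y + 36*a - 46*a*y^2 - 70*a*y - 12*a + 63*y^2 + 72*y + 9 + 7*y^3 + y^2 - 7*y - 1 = -24*a^3 + a^2*(-77*y - 8) + a*(-46*y^2 + 20*y + 24) + 7*y^3 + 64*y^2 + 65*y + 8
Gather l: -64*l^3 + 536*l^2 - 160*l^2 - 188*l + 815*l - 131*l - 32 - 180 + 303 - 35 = -64*l^3 + 376*l^2 + 496*l + 56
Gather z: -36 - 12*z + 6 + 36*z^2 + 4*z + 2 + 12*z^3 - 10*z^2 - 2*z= 12*z^3 + 26*z^2 - 10*z - 28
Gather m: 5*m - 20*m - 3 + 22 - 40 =-15*m - 21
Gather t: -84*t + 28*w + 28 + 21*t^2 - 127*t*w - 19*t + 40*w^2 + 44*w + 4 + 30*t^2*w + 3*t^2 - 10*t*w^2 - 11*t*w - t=t^2*(30*w + 24) + t*(-10*w^2 - 138*w - 104) + 40*w^2 + 72*w + 32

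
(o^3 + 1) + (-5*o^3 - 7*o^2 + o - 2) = -4*o^3 - 7*o^2 + o - 1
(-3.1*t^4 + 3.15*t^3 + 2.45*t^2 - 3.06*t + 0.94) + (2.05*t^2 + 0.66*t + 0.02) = -3.1*t^4 + 3.15*t^3 + 4.5*t^2 - 2.4*t + 0.96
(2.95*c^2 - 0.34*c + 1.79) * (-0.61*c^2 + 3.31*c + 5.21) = -1.7995*c^4 + 9.9719*c^3 + 13.1522*c^2 + 4.1535*c + 9.3259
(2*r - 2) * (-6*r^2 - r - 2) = -12*r^3 + 10*r^2 - 2*r + 4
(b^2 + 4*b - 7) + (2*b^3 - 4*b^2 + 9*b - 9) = 2*b^3 - 3*b^2 + 13*b - 16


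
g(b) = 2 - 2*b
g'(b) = -2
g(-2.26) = 6.52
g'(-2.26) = -2.00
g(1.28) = -0.56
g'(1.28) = -2.00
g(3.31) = -4.62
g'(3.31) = -2.00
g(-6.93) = 15.86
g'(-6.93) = -2.00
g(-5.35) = 12.70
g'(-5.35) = -2.00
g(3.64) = -5.28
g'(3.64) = -2.00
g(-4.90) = 11.80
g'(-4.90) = -2.00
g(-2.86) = 7.72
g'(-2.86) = -2.00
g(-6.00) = 14.00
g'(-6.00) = -2.00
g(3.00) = -4.00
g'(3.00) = -2.00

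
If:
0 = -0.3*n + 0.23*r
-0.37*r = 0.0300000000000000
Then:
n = -0.06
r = -0.08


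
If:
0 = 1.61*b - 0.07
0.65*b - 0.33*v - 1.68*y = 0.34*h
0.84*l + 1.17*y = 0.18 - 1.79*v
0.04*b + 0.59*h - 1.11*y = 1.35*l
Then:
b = 0.04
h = -5.84470308268826*y - 0.0173471826957497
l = -3.37657393984153*y - 0.00629311655978497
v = 0.930906206406083*y + 0.103511853581128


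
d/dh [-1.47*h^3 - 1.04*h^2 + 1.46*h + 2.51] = -4.41*h^2 - 2.08*h + 1.46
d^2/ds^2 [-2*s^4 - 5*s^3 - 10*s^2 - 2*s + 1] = -24*s^2 - 30*s - 20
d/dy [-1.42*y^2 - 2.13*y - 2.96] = -2.84*y - 2.13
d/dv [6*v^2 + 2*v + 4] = 12*v + 2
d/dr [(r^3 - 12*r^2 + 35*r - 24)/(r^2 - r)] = 1 - 24/r^2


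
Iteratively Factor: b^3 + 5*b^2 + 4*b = (b + 4)*(b^2 + b) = (b + 1)*(b + 4)*(b)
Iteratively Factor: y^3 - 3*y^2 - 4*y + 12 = (y + 2)*(y^2 - 5*y + 6) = (y - 2)*(y + 2)*(y - 3)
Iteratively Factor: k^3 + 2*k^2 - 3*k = (k - 1)*(k^2 + 3*k) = (k - 1)*(k + 3)*(k)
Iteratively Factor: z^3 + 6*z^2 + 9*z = (z + 3)*(z^2 + 3*z) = z*(z + 3)*(z + 3)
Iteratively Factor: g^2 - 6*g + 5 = (g - 1)*(g - 5)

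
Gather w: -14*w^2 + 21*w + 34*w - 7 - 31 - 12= -14*w^2 + 55*w - 50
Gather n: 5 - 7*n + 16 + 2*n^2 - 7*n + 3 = 2*n^2 - 14*n + 24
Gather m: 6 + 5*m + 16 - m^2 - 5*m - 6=16 - m^2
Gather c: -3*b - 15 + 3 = -3*b - 12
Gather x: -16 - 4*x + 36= 20 - 4*x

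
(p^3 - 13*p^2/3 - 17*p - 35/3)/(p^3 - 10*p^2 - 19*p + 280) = (3*p^2 + 8*p + 5)/(3*(p^2 - 3*p - 40))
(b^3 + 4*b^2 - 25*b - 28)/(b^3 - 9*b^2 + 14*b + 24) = (b + 7)/(b - 6)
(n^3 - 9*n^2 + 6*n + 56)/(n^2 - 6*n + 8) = (n^2 - 5*n - 14)/(n - 2)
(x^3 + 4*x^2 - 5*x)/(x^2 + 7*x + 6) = x*(x^2 + 4*x - 5)/(x^2 + 7*x + 6)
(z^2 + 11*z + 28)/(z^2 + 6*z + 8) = (z + 7)/(z + 2)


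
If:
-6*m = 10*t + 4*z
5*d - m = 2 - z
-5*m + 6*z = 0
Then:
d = z/25 + 2/5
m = 6*z/5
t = -28*z/25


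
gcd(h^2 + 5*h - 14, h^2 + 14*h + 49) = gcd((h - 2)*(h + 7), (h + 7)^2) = h + 7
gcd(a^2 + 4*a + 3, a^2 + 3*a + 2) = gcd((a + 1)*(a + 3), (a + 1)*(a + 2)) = a + 1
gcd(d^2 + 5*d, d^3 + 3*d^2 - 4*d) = d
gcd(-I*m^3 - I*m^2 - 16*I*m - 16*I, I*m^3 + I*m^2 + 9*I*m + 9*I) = m + 1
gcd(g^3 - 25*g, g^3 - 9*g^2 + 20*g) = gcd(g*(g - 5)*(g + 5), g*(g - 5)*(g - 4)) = g^2 - 5*g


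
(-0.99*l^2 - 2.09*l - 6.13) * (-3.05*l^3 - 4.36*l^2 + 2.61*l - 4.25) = 3.0195*l^5 + 10.6909*l^4 + 25.225*l^3 + 25.4794*l^2 - 7.1168*l + 26.0525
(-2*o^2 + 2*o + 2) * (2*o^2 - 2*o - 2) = -4*o^4 + 8*o^3 + 4*o^2 - 8*o - 4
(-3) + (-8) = -11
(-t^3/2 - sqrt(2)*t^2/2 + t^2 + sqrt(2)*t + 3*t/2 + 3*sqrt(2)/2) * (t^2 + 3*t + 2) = -t^5/2 - sqrt(2)*t^4/2 - t^4/2 - sqrt(2)*t^3/2 + 7*t^3/2 + 7*sqrt(2)*t^2/2 + 13*t^2/2 + 3*t + 13*sqrt(2)*t/2 + 3*sqrt(2)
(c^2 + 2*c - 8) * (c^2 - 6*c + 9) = c^4 - 4*c^3 - 11*c^2 + 66*c - 72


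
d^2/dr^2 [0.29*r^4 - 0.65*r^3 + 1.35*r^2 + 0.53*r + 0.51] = 3.48*r^2 - 3.9*r + 2.7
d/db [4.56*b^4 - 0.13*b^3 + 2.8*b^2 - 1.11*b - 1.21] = 18.24*b^3 - 0.39*b^2 + 5.6*b - 1.11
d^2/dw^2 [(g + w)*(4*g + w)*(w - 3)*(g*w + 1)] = 8*g^3 + 30*g^2*w - 30*g^2 + 12*g*w^2 - 18*g*w + 10*g + 6*w - 6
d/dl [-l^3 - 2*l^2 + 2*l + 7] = -3*l^2 - 4*l + 2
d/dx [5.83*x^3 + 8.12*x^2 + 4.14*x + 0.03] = 17.49*x^2 + 16.24*x + 4.14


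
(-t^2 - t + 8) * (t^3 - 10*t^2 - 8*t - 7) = -t^5 + 9*t^4 + 26*t^3 - 65*t^2 - 57*t - 56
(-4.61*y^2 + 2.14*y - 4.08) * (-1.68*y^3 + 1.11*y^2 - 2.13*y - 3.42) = 7.7448*y^5 - 8.7123*y^4 + 19.0491*y^3 + 6.6792*y^2 + 1.3716*y + 13.9536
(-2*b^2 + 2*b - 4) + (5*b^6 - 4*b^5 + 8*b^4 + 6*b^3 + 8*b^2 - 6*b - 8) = 5*b^6 - 4*b^5 + 8*b^4 + 6*b^3 + 6*b^2 - 4*b - 12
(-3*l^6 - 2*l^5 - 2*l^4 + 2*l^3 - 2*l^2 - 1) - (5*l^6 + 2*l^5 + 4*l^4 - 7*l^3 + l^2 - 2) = -8*l^6 - 4*l^5 - 6*l^4 + 9*l^3 - 3*l^2 + 1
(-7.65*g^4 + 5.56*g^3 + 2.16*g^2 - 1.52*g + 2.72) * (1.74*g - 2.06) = -13.311*g^5 + 25.4334*g^4 - 7.6952*g^3 - 7.0944*g^2 + 7.864*g - 5.6032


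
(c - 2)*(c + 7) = c^2 + 5*c - 14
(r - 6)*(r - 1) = r^2 - 7*r + 6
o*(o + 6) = o^2 + 6*o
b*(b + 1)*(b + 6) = b^3 + 7*b^2 + 6*b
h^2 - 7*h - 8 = (h - 8)*(h + 1)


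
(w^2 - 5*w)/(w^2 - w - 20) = w/(w + 4)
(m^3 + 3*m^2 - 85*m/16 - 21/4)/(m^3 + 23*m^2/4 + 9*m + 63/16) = (4*m^2 + 9*m - 28)/(4*m^2 + 20*m + 21)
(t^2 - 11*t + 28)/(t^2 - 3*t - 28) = (t - 4)/(t + 4)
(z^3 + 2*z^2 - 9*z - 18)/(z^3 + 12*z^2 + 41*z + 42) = (z - 3)/(z + 7)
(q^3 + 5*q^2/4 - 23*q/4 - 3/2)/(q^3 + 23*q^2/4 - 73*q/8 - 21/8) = 2*(q^2 + q - 6)/(2*q^2 + 11*q - 21)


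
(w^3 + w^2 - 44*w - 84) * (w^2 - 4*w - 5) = w^5 - 3*w^4 - 53*w^3 + 87*w^2 + 556*w + 420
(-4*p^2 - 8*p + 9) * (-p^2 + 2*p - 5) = 4*p^4 - 5*p^2 + 58*p - 45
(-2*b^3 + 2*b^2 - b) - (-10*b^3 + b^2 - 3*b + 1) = 8*b^3 + b^2 + 2*b - 1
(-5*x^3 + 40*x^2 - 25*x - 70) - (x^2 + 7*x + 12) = -5*x^3 + 39*x^2 - 32*x - 82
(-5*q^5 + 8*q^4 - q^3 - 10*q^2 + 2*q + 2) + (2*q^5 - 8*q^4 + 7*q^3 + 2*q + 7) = -3*q^5 + 6*q^3 - 10*q^2 + 4*q + 9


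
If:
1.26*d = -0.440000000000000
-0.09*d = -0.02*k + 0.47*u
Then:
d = -0.35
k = 23.5*u - 1.57142857142857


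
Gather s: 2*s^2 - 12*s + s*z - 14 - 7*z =2*s^2 + s*(z - 12) - 7*z - 14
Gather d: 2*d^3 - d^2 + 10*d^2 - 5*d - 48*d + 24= 2*d^3 + 9*d^2 - 53*d + 24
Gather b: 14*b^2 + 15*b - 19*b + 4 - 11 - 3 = 14*b^2 - 4*b - 10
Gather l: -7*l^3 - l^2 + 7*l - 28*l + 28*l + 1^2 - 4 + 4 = -7*l^3 - l^2 + 7*l + 1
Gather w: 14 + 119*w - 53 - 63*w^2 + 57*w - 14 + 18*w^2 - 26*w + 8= -45*w^2 + 150*w - 45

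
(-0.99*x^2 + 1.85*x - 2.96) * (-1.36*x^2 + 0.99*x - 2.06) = 1.3464*x^4 - 3.4961*x^3 + 7.8965*x^2 - 6.7414*x + 6.0976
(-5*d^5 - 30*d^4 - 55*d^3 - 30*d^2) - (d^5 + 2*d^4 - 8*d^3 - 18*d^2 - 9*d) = -6*d^5 - 32*d^4 - 47*d^3 - 12*d^2 + 9*d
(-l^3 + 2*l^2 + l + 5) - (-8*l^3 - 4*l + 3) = 7*l^3 + 2*l^2 + 5*l + 2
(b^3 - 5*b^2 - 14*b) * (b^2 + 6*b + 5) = b^5 + b^4 - 39*b^3 - 109*b^2 - 70*b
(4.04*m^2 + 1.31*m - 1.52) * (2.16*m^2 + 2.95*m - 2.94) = 8.7264*m^4 + 14.7476*m^3 - 11.2963*m^2 - 8.3354*m + 4.4688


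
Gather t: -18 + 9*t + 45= 9*t + 27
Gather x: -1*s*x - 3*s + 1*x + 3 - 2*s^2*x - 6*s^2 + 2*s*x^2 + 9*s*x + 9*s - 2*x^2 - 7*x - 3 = -6*s^2 + 6*s + x^2*(2*s - 2) + x*(-2*s^2 + 8*s - 6)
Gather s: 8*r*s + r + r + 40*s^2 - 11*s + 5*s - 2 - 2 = 2*r + 40*s^2 + s*(8*r - 6) - 4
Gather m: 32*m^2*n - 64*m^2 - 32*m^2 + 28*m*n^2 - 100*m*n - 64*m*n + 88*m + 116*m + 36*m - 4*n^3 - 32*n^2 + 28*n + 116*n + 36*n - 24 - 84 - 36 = m^2*(32*n - 96) + m*(28*n^2 - 164*n + 240) - 4*n^3 - 32*n^2 + 180*n - 144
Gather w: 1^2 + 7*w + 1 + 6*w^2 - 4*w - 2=6*w^2 + 3*w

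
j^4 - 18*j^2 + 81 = (j - 3)^2*(j + 3)^2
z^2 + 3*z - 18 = (z - 3)*(z + 6)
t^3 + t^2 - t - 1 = (t - 1)*(t + 1)^2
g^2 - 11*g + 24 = (g - 8)*(g - 3)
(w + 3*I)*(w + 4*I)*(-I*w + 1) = -I*w^3 + 8*w^2 + 19*I*w - 12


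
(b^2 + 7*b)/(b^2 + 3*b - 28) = b/(b - 4)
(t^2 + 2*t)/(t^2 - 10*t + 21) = t*(t + 2)/(t^2 - 10*t + 21)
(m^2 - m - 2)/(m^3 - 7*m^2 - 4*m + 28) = (m + 1)/(m^2 - 5*m - 14)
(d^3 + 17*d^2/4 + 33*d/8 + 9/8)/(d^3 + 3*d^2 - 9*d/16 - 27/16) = 2*(2*d + 1)/(4*d - 3)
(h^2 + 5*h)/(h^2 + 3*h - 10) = h/(h - 2)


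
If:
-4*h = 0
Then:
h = 0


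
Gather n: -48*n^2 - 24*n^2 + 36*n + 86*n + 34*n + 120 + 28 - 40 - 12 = -72*n^2 + 156*n + 96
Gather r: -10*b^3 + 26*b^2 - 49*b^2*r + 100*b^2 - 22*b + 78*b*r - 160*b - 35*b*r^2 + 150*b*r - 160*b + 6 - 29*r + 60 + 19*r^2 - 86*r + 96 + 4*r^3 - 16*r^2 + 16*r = -10*b^3 + 126*b^2 - 342*b + 4*r^3 + r^2*(3 - 35*b) + r*(-49*b^2 + 228*b - 99) + 162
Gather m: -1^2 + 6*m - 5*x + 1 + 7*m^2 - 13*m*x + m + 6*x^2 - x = 7*m^2 + m*(7 - 13*x) + 6*x^2 - 6*x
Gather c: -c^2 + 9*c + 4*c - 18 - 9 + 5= -c^2 + 13*c - 22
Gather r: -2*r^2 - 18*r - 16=-2*r^2 - 18*r - 16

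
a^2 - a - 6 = (a - 3)*(a + 2)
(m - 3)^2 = m^2 - 6*m + 9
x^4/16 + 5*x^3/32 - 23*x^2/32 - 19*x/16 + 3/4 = (x/4 + 1/2)*(x/4 + 1)*(x - 3)*(x - 1/2)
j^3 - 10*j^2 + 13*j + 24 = (j - 8)*(j - 3)*(j + 1)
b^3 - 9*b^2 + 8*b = b*(b - 8)*(b - 1)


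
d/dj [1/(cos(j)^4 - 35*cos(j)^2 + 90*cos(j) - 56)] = 2*(2*cos(j)^3 - 35*cos(j) + 45)*sin(j)/(cos(j)^4 - 35*cos(j)^2 + 90*cos(j) - 56)^2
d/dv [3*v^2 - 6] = 6*v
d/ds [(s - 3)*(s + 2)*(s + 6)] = 3*s^2 + 10*s - 12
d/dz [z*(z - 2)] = 2*z - 2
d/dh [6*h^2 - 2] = 12*h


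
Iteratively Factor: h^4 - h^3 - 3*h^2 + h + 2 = (h - 2)*(h^3 + h^2 - h - 1) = (h - 2)*(h - 1)*(h^2 + 2*h + 1) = (h - 2)*(h - 1)*(h + 1)*(h + 1)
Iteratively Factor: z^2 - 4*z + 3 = (z - 3)*(z - 1)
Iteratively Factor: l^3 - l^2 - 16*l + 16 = (l - 1)*(l^2 - 16) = (l - 4)*(l - 1)*(l + 4)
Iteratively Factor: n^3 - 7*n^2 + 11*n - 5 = (n - 5)*(n^2 - 2*n + 1) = (n - 5)*(n - 1)*(n - 1)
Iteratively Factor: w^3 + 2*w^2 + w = (w + 1)*(w^2 + w) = w*(w + 1)*(w + 1)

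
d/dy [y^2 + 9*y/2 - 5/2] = 2*y + 9/2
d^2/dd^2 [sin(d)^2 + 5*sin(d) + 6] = -5*sin(d) + 2*cos(2*d)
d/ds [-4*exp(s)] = -4*exp(s)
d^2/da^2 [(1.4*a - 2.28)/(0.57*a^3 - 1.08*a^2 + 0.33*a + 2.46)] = (2.72916*a^5 - 14.060304*a^4 + 25.196328*a^3 - 42.08652*a^2 + 46.374768*a - 14.884632)/(0.185193*a^9 - 1.052676*a^8 + 2.316195*a^7 - 0.0808380000000006*a^6 - 7.745301*a^5 + 11.031552*a^4 + 5.123709*a^3 - 18.803502*a^2 + 5.991084*a + 14.886936)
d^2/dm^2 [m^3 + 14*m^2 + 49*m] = 6*m + 28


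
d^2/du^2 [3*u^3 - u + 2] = 18*u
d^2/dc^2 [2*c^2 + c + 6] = 4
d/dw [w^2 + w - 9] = 2*w + 1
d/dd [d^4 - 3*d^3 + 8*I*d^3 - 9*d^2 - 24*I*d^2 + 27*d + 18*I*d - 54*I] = 4*d^3 + d^2*(-9 + 24*I) + d*(-18 - 48*I) + 27 + 18*I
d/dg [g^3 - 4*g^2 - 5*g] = 3*g^2 - 8*g - 5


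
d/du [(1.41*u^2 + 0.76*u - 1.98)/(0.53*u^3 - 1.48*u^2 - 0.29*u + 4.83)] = (-0.7473*u^4 - 0.8056*u^3 + 3.8641*u^2 + 7.7598*u + 3.0966)/(0.2809*u^6 - 1.5688*u^5 + 1.883*u^4 + 5.9782*u^3 - 14.2127*u^2 - 2.8014*u + 23.3289)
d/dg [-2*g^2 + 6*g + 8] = 6 - 4*g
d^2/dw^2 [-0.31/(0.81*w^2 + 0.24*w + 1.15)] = (0.406782*w^2 + 0.120528*w - 0.31*(1.62*w + 0.24)*(3.24*w + 0.48) + 0.57753)/(0.81*w^2 + 0.24*w + 1.15)^3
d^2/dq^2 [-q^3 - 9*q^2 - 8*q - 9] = -6*q - 18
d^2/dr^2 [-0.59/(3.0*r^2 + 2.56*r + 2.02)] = (10.62*r^2 + 9.0624*r - 0.59*(6.0*r + 2.56)*(12.0*r + 5.12) + 7.1508)/(3.0*r^2 + 2.56*r + 2.02)^3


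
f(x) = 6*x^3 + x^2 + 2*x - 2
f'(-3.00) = 158.00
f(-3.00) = -161.00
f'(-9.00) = 1442.00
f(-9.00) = -4313.00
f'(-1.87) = 61.20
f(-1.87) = -41.48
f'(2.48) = 117.67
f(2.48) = 100.63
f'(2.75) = 143.62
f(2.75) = 135.84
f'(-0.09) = 1.97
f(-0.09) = -2.18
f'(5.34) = 525.96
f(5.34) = 950.84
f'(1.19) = 29.87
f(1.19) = 11.91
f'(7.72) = 1090.21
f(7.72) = 2833.64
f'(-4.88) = 420.90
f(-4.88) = -685.23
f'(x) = 18*x^2 + 2*x + 2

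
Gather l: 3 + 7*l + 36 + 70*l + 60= 77*l + 99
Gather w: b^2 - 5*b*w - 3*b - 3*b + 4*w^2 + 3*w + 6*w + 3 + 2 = b^2 - 6*b + 4*w^2 + w*(9 - 5*b) + 5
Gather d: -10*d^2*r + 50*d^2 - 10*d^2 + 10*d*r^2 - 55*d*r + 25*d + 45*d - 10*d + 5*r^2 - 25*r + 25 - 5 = d^2*(40 - 10*r) + d*(10*r^2 - 55*r + 60) + 5*r^2 - 25*r + 20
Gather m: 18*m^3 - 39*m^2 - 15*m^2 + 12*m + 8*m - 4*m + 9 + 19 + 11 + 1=18*m^3 - 54*m^2 + 16*m + 40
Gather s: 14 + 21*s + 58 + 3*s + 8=24*s + 80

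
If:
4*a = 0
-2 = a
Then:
No Solution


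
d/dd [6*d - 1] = 6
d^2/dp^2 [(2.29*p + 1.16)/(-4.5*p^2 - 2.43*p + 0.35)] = (-(2.29*p + 1.16)*(9.0*p + 2.43)*(18.0*p + 4.86) + (61.83*p + 21.5694)*(4.5*p^2 + 2.43*p - 0.35))/(4.5*p^2 + 2.43*p - 0.35)^3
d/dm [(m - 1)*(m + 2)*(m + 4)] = 3*m^2 + 10*m + 2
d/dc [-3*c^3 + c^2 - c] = -9*c^2 + 2*c - 1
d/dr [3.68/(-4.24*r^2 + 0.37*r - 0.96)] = (31.2064*r - 1.3616)/(4.24*r^2 - 0.37*r + 0.96)^2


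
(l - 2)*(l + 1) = l^2 - l - 2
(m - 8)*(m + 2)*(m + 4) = m^3 - 2*m^2 - 40*m - 64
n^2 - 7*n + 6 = (n - 6)*(n - 1)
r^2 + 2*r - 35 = (r - 5)*(r + 7)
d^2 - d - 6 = (d - 3)*(d + 2)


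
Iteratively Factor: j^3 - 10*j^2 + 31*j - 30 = (j - 2)*(j^2 - 8*j + 15) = (j - 5)*(j - 2)*(j - 3)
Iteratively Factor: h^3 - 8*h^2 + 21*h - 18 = (h - 3)*(h^2 - 5*h + 6) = (h - 3)*(h - 2)*(h - 3)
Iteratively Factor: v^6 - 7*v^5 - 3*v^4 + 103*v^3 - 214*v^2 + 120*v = (v)*(v^5 - 7*v^4 - 3*v^3 + 103*v^2 - 214*v + 120) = v*(v - 2)*(v^4 - 5*v^3 - 13*v^2 + 77*v - 60) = v*(v - 2)*(v + 4)*(v^3 - 9*v^2 + 23*v - 15) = v*(v - 5)*(v - 2)*(v + 4)*(v^2 - 4*v + 3) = v*(v - 5)*(v - 3)*(v - 2)*(v + 4)*(v - 1)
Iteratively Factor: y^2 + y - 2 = (y - 1)*(y + 2)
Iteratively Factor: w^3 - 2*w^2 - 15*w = (w)*(w^2 - 2*w - 15) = w*(w - 5)*(w + 3)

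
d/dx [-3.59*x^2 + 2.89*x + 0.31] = 2.89 - 7.18*x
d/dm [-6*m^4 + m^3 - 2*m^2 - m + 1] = -24*m^3 + 3*m^2 - 4*m - 1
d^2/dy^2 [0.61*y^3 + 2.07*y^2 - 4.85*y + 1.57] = 3.66*y + 4.14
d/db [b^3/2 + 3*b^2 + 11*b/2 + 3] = 3*b^2/2 + 6*b + 11/2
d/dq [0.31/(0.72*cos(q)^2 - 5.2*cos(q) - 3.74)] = (0.4464*cos(q) - 1.612)*sin(q)/(-0.72*cos(q)^2 + 5.2*cos(q) + 3.74)^2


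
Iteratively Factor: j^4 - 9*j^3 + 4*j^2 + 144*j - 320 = (j - 5)*(j^3 - 4*j^2 - 16*j + 64) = (j - 5)*(j - 4)*(j^2 - 16) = (j - 5)*(j - 4)*(j + 4)*(j - 4)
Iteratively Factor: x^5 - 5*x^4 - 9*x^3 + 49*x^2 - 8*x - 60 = (x - 2)*(x^4 - 3*x^3 - 15*x^2 + 19*x + 30) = (x - 2)^2*(x^3 - x^2 - 17*x - 15) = (x - 2)^2*(x + 3)*(x^2 - 4*x - 5) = (x - 2)^2*(x + 1)*(x + 3)*(x - 5)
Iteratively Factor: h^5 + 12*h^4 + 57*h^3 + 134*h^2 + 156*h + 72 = (h + 3)*(h^4 + 9*h^3 + 30*h^2 + 44*h + 24) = (h + 2)*(h + 3)*(h^3 + 7*h^2 + 16*h + 12) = (h + 2)^2*(h + 3)*(h^2 + 5*h + 6) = (h + 2)^3*(h + 3)*(h + 3)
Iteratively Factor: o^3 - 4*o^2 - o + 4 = (o - 4)*(o^2 - 1) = (o - 4)*(o + 1)*(o - 1)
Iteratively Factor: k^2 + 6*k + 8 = (k + 4)*(k + 2)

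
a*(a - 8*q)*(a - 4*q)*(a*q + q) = a^4*q - 12*a^3*q^2 + a^3*q + 32*a^2*q^3 - 12*a^2*q^2 + 32*a*q^3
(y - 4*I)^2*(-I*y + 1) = -I*y^3 - 7*y^2 + 8*I*y - 16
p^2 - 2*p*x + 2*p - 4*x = (p + 2)*(p - 2*x)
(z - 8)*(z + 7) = z^2 - z - 56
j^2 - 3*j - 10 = (j - 5)*(j + 2)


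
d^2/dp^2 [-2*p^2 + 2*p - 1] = -4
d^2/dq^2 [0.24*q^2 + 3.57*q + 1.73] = 0.480000000000000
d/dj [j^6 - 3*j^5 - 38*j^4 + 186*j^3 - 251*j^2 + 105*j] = 6*j^5 - 15*j^4 - 152*j^3 + 558*j^2 - 502*j + 105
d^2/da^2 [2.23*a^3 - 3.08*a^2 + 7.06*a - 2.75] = 13.38*a - 6.16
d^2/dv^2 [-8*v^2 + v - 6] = -16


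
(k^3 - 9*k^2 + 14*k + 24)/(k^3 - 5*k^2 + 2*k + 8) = (k - 6)/(k - 2)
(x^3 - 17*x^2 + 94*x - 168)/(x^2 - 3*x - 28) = (x^2 - 10*x + 24)/(x + 4)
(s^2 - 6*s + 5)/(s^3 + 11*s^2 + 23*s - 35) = (s - 5)/(s^2 + 12*s + 35)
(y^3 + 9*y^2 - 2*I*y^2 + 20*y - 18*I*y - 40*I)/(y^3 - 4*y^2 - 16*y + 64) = (y^2 + y*(5 - 2*I) - 10*I)/(y^2 - 8*y + 16)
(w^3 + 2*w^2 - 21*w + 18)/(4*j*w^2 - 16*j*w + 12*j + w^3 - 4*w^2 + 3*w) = (w + 6)/(4*j + w)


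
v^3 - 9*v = v*(v - 3)*(v + 3)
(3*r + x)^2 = 9*r^2 + 6*r*x + x^2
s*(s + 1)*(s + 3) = s^3 + 4*s^2 + 3*s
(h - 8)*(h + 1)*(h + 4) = h^3 - 3*h^2 - 36*h - 32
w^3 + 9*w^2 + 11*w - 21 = (w - 1)*(w + 3)*(w + 7)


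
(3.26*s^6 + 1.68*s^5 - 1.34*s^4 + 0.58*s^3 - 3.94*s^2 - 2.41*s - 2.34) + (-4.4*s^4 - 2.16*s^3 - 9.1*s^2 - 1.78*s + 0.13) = 3.26*s^6 + 1.68*s^5 - 5.74*s^4 - 1.58*s^3 - 13.04*s^2 - 4.19*s - 2.21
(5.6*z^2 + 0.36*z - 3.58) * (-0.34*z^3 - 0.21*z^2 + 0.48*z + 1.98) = -1.904*z^5 - 1.2984*z^4 + 3.8296*z^3 + 12.0126*z^2 - 1.0056*z - 7.0884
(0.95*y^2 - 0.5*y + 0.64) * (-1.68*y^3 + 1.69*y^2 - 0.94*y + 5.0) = -1.596*y^5 + 2.4455*y^4 - 2.8132*y^3 + 6.3016*y^2 - 3.1016*y + 3.2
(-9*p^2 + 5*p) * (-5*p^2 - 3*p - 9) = 45*p^4 + 2*p^3 + 66*p^2 - 45*p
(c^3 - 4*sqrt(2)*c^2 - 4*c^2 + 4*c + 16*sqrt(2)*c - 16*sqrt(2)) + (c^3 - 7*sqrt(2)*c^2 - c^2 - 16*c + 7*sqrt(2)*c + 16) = 2*c^3 - 11*sqrt(2)*c^2 - 5*c^2 - 12*c + 23*sqrt(2)*c - 16*sqrt(2) + 16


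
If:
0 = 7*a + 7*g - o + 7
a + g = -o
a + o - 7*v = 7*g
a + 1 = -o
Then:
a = -15/8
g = 1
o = 7/8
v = -8/7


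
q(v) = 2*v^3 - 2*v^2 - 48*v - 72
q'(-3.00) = 18.00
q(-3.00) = 0.00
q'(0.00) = -48.00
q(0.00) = -72.00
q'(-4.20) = 74.64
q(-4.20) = -53.86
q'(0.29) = -48.66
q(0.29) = -86.04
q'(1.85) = -34.86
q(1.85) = -154.98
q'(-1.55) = -27.38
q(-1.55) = -9.85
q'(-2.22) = -9.55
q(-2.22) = 2.82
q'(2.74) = -13.91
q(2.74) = -177.39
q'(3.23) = 1.68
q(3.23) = -180.51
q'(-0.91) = -39.39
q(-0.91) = -31.48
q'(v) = 6*v^2 - 4*v - 48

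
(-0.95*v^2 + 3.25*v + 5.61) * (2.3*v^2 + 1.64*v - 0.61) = -2.185*v^4 + 5.917*v^3 + 18.8125*v^2 + 7.2179*v - 3.4221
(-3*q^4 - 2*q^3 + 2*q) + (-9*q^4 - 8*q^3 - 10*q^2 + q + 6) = -12*q^4 - 10*q^3 - 10*q^2 + 3*q + 6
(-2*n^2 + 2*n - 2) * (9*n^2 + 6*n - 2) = -18*n^4 + 6*n^3 - 2*n^2 - 16*n + 4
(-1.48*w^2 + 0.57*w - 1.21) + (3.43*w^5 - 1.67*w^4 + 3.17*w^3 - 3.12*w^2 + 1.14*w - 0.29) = 3.43*w^5 - 1.67*w^4 + 3.17*w^3 - 4.6*w^2 + 1.71*w - 1.5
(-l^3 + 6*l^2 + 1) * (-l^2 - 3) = l^5 - 6*l^4 + 3*l^3 - 19*l^2 - 3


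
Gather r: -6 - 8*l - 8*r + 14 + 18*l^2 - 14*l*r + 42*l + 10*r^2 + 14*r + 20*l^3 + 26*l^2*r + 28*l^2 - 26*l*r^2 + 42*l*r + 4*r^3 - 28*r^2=20*l^3 + 46*l^2 + 34*l + 4*r^3 + r^2*(-26*l - 18) + r*(26*l^2 + 28*l + 6) + 8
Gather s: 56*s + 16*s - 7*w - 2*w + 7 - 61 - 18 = 72*s - 9*w - 72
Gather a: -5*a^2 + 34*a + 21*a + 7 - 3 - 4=-5*a^2 + 55*a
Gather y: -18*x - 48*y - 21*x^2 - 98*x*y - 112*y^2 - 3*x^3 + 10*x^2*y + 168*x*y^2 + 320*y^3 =-3*x^3 - 21*x^2 - 18*x + 320*y^3 + y^2*(168*x - 112) + y*(10*x^2 - 98*x - 48)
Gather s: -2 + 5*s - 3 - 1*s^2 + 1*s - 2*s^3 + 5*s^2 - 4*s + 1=-2*s^3 + 4*s^2 + 2*s - 4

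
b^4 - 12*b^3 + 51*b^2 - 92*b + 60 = (b - 5)*(b - 3)*(b - 2)^2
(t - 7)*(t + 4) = t^2 - 3*t - 28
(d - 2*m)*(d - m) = d^2 - 3*d*m + 2*m^2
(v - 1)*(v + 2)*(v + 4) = v^3 + 5*v^2 + 2*v - 8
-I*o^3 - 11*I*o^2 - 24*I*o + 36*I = (o + 6)^2*(-I*o + I)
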